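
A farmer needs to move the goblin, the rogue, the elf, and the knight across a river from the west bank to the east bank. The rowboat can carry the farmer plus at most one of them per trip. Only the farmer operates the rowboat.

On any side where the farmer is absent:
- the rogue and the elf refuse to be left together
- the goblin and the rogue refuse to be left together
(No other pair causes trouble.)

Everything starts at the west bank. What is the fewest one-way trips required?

Counting alone: the farmer can take at most 1 across per trip to the east bank, so moving all 4 needs at least 4 loaded trips out, with a return between consecutive ones — at least 7 crossings.
The safety rule pushes this higher. Following every safe sequence of crossings, the most of the 4 that can be at the east bank as the rowboat arrives there on crossing 7 is 3 — never all 4.
So no plan with fewer than 9 crossings exists, and this one achieves 9:
1. Farmer goes to the east bank with the rogue.
2. Farmer goes back to the west bank alone.
3. Farmer goes to the east bank with the goblin.
4. Farmer goes back to the west bank with the rogue.
5. Farmer goes to the east bank with the elf.
6. Farmer goes back to the west bank alone.
7. Farmer goes to the east bank with the knight.
8. Farmer goes back to the west bank alone.
9. Farmer goes to the east bank with the rogue.

9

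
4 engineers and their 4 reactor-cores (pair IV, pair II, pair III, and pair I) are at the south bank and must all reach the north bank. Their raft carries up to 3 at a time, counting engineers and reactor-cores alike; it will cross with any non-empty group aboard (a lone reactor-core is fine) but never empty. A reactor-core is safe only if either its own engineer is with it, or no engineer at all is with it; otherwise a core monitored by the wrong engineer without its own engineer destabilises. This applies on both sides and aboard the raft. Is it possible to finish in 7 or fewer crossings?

No

Counting alone: each trip to the north bank takes at most 3 across and each return brings at least 1 back, so after t trips out (and t−1 returns) at most 3t − (t−1) of the 8 are across; that first reaches 8 at t = 4, so at least 7 crossings are needed.
The safety rule pushes this higher. Following every safe sequence of crossings, the most of the 8 that can be at the north bank as the raft arrives there on crossing 7 is 7 — never all 8.
So the move cannot be finished within 7 crossings. (The shortest complete plan takes 9:)
1. engineer IV and reactor-core IV cross → the north bank.
2. engineer IV crosses ← the south bank.
3. engineer II, engineer IV, and reactor-core II cross → the north bank.
4. engineer IV and reactor-core IV cross ← the south bank.
5. engineer I, engineer III, and engineer IV cross → the north bank.
6. reactor-core II crosses ← the south bank.
7. reactor-core II and reactor-core IV cross → the north bank.
8. reactor-core IV crosses ← the south bank.
9. reactor-core I, reactor-core III, and reactor-core IV cross → the north bank.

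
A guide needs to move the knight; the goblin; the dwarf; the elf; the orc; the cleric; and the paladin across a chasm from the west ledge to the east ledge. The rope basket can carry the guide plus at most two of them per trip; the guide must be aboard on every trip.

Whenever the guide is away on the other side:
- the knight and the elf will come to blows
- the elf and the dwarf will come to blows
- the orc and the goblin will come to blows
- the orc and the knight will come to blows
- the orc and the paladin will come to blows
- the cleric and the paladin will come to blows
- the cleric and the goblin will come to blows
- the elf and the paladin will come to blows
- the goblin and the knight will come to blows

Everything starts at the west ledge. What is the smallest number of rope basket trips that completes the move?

Whatever the first load, the items left behind include a forbidden pair without the guide. No opening move is safe, so no plan exists.

impossible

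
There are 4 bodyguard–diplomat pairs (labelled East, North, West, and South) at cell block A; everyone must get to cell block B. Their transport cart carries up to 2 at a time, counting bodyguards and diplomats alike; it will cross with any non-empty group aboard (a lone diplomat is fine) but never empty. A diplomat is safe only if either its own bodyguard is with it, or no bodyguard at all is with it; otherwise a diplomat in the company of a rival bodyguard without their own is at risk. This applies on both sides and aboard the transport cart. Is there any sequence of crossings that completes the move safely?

No

Following every safe sequence of crossings from the start, the most of the 8 that can be at cell block B as the transport cart arrives there on crossings 1, 3, 5 is 2, 3, 4 respectively; the best ever achieved is 4 of 8.
From crossing 7 on, no configuration arises that was not already reachable earlier: only 44 distinct safe configurations (who is on which side, and where the transport cart is) can ever be reached, none of them has everyone across, and every continuation just revisits them. So no valid plan exists.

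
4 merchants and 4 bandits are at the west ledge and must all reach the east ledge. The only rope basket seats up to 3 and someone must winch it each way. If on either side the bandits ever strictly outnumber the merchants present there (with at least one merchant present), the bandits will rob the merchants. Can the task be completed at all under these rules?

1. 2 bandits → the east ledge.  (the west ledge: 4M 2B; the east ledge: 0M 2B)
2. 1 bandit ← the west ledge.  (the west ledge: 4M 3B; the east ledge: 0M 1B)
3. 3 bandits → the east ledge.  (the west ledge: 4M 0B; the east ledge: 0M 4B)
4. 1 bandit ← the west ledge.  (the west ledge: 4M 1B; the east ledge: 0M 3B)
5. 3 merchants → the east ledge.  (the west ledge: 1M 1B; the east ledge: 3M 3B)
6. 1 merchant and 1 bandit ← the west ledge.  (the west ledge: 2M 2B; the east ledge: 2M 2B)
7. 2 merchants → the east ledge.  (the west ledge: 0M 2B; the east ledge: 4M 2B)
8. 1 bandit ← the west ledge.  (the west ledge: 0M 3B; the east ledge: 4M 1B)
9. 3 bandits → the east ledge.  (the west ledge: 0M 0B; the east ledge: 4M 4B)

Yes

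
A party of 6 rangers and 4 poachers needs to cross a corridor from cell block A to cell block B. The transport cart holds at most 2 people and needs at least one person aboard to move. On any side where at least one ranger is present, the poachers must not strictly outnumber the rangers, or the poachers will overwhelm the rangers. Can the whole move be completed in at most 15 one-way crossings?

No

Counting alone: each trip to cell block B takes at most 2 across and each return brings at least 1 back, so after t trips out (and t−1 returns) at most 2t − (t−1) of the 10 are across; that first reaches 10 at t = 9, so at least 17 crossings are needed.
Since 15 < 17, 15 crossings cannot be enough. (The shortest complete plan in fact takes 17:)
1. 2 poachers → cell block B.  (cell block A: 6R 2P; cell block B: 0R 2P)
2. 1 poacher ← cell block A.  (cell block A: 6R 3P; cell block B: 0R 1P)
3. 2 poachers → cell block B.  (cell block A: 6R 1P; cell block B: 0R 3P)
4. 1 poacher ← cell block A.  (cell block A: 6R 2P; cell block B: 0R 2P)
5. 2 rangers → cell block B.  (cell block A: 4R 2P; cell block B: 2R 2P)
6. 1 poacher ← cell block A.  (cell block A: 4R 3P; cell block B: 2R 1P)
7. 1 ranger and 1 poacher → cell block B.  (cell block A: 3R 2P; cell block B: 3R 2P)
8. 1 poacher ← cell block A.  (cell block A: 3R 3P; cell block B: 3R 1P)
9. 2 poachers → cell block B.  (cell block A: 3R 1P; cell block B: 3R 3P)
10. 1 poacher ← cell block A.  (cell block A: 3R 2P; cell block B: 3R 2P)
11. 1 ranger and 1 poacher → cell block B.  (cell block A: 2R 1P; cell block B: 4R 3P)
12. 1 poacher ← cell block A.  (cell block A: 2R 2P; cell block B: 4R 2P)
13. 2 poachers → cell block B.  (cell block A: 2R 0P; cell block B: 4R 4P)
14. 1 poacher ← cell block A.  (cell block A: 2R 1P; cell block B: 4R 3P)
15. 1 ranger and 1 poacher → cell block B.  (cell block A: 1R 0P; cell block B: 5R 4P)
16. 1 poacher ← cell block A.  (cell block A: 1R 1P; cell block B: 5R 3P)
17. 1 ranger and 1 poacher → cell block B.  (cell block A: 0R 0P; cell block B: 6R 4P)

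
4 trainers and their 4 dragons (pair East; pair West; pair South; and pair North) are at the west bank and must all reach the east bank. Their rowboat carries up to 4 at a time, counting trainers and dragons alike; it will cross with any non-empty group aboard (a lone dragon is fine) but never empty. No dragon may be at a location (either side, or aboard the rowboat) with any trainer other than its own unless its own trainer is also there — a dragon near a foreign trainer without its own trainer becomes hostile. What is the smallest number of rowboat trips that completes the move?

5

Counting alone: each trip to the east bank takes at most 4 across and each return brings at least 1 back, so after t trips out (and t−1 returns) at most 4t − (t−1) of the 8 are across; that first reaches 8 at t = 3, so at least 5 crossings are needed.
The plan below uses exactly 5 crossings, so it is optimal:
1. dragon East and trainer East cross → the east bank.
2. trainer East crosses ← the west bank.
3. trainer East, trainer North, trainer South, and trainer West cross → the east bank.
4. dragon East crosses ← the west bank.
5. dragon East, dragon North, dragon South, and dragon West cross → the east bank.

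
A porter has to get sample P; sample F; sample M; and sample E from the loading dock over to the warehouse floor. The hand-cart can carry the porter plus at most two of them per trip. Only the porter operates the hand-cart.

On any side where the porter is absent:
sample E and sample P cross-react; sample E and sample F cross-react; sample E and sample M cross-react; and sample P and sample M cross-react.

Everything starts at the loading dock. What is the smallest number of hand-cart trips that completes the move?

5

Counting alone: the porter can take at most 2 across per trip to the warehouse floor, so moving all 4 needs at least 2 loaded trips out, with a return between consecutive ones — at least 3 crossings.
The safety rule pushes this higher. Following every safe sequence of crossings, the most of the 4 that can be at the warehouse floor as the hand-cart arrives there on crossing 3 is 3 — never all 4.
So no plan with fewer than 5 crossings exists, and this one achieves 5:
1. Porter goes to the warehouse floor with sample E and sample P.  [the loading dock: sample F, sample M | the warehouse floor: sample E, sample P]
2. Porter goes back to the loading dock with sample P.  [the loading dock: sample F, sample M, sample P | the warehouse floor: sample E]
3. Porter goes to the warehouse floor with sample F and sample P.  [the loading dock: sample M | the warehouse floor: sample E, sample F, sample P]
4. Porter goes back to the loading dock with sample E.  [the loading dock: sample E, sample M | the warehouse floor: sample F, sample P]
5. Porter goes to the warehouse floor with sample E and sample M.  [the loading dock: — | the warehouse floor: sample E, sample F, sample M, sample P]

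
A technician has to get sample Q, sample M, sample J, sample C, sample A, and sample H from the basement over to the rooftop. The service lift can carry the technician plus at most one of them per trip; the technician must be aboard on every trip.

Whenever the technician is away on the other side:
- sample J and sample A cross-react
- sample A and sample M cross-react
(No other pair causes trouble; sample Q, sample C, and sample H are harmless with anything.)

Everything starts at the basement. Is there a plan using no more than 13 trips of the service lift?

Yes

Yes — this plan uses 13 crossings (≤ 13):
1. Technician goes to the rooftop with sample A.  [the basement: sample C, sample H, sample J, sample M, sample Q | the rooftop: sample A]
2. Technician goes back to the basement alone.  [the basement: sample C, sample H, sample J, sample M, sample Q | the rooftop: sample A]
3. Technician goes to the rooftop with sample Q.  [the basement: sample C, sample H, sample J, sample M | the rooftop: sample A, sample Q]
4. Technician goes back to the basement alone.  [the basement: sample C, sample H, sample J, sample M | the rooftop: sample A, sample Q]
5. Technician goes to the rooftop with sample M.  [the basement: sample C, sample H, sample J | the rooftop: sample A, sample M, sample Q]
6. Technician goes back to the basement with sample A.  [the basement: sample A, sample C, sample H, sample J | the rooftop: sample M, sample Q]
7. Technician goes to the rooftop with sample J.  [the basement: sample A, sample C, sample H | the rooftop: sample J, sample M, sample Q]
8. Technician goes back to the basement alone.  [the basement: sample A, sample C, sample H | the rooftop: sample J, sample M, sample Q]
9. Technician goes to the rooftop with sample C.  [the basement: sample A, sample H | the rooftop: sample C, sample J, sample M, sample Q]
10. Technician goes back to the basement alone.  [the basement: sample A, sample H | the rooftop: sample C, sample J, sample M, sample Q]
11. Technician goes to the rooftop with sample H.  [the basement: sample A | the rooftop: sample C, sample H, sample J, sample M, sample Q]
12. Technician goes back to the basement alone.  [the basement: sample A | the rooftop: sample C, sample H, sample J, sample M, sample Q]
13. Technician goes to the rooftop with sample A.  [the basement: — | the rooftop: sample A, sample C, sample H, sample J, sample M, sample Q]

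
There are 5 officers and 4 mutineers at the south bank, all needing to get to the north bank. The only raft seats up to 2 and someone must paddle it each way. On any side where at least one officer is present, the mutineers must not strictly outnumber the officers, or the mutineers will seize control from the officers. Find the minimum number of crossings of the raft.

15

Counting alone: each trip to the north bank takes at most 2 across and each return brings at least 1 back, so after t trips out (and t−1 returns) at most 2t − (t−1) of the 9 are across; that first reaches 9 at t = 8, so at least 15 crossings are needed.
The plan below uses exactly 15 crossings, so it is optimal:
1. 2 mutineers → the north bank.  (the south bank: 5O 2M; the north bank: 0O 2M)
2. 1 mutineer ← the south bank.  (the south bank: 5O 3M; the north bank: 0O 1M)
3. 2 mutineers → the north bank.  (the south bank: 5O 1M; the north bank: 0O 3M)
4. 1 mutineer ← the south bank.  (the south bank: 5O 2M; the north bank: 0O 2M)
5. 2 officers → the north bank.  (the south bank: 3O 2M; the north bank: 2O 2M)
6. 1 mutineer ← the south bank.  (the south bank: 3O 3M; the north bank: 2O 1M)
7. 1 officer and 1 mutineer → the north bank.  (the south bank: 2O 2M; the north bank: 3O 2M)
8. 1 officer ← the south bank.  (the south bank: 3O 2M; the north bank: 2O 2M)
9. 1 officer and 1 mutineer → the north bank.  (the south bank: 2O 1M; the north bank: 3O 3M)
10. 1 mutineer ← the south bank.  (the south bank: 2O 2M; the north bank: 3O 2M)
11. 1 officer and 1 mutineer → the north bank.  (the south bank: 1O 1M; the north bank: 4O 3M)
12. 1 officer ← the south bank.  (the south bank: 2O 1M; the north bank: 3O 3M)
13. 1 officer and 1 mutineer → the north bank.  (the south bank: 1O 0M; the north bank: 4O 4M)
14. 1 mutineer ← the south bank.  (the south bank: 1O 1M; the north bank: 4O 3M)
15. 1 officer and 1 mutineer → the north bank.  (the south bank: 0O 0M; the north bank: 5O 4M)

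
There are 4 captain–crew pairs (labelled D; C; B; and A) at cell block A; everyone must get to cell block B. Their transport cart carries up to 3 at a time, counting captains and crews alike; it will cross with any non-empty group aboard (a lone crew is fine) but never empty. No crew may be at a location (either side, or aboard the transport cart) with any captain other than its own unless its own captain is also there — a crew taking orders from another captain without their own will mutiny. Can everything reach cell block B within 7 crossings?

No

Counting alone: each trip to cell block B takes at most 3 across and each return brings at least 1 back, so after t trips out (and t−1 returns) at most 3t − (t−1) of the 8 are across; that first reaches 8 at t = 4, so at least 7 crossings are needed.
The safety rule pushes this higher. Following every safe sequence of crossings, the most of the 8 that can be at cell block B as the transport cart arrives there on crossing 7 is 7 — never all 8.
So the move cannot be finished within 7 crossings. (The shortest complete plan takes 9:)
1. captain D and crew D cross → cell block B.
2. captain D crosses ← cell block A.
3. captain C, captain D, and crew C cross → cell block B.
4. captain D and crew D cross ← cell block A.
5. captain A, captain B, and captain D cross → cell block B.
6. crew C crosses ← cell block A.
7. crew C and crew D cross → cell block B.
8. crew D crosses ← cell block A.
9. crew A, crew B, and crew D cross → cell block B.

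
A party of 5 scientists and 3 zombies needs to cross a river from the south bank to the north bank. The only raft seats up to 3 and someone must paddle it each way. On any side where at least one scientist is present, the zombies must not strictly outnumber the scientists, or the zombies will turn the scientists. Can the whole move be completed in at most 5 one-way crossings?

Counting alone: each trip to the north bank takes at most 3 across and each return brings at least 1 back, so after t trips out (and t−1 returns) at most 3t − (t−1) of the 8 are across; that first reaches 8 at t = 4, so at least 7 crossings are needed.
Since 5 < 7, 5 crossings cannot be enough. (The shortest complete plan in fact takes 7:)
1. 2 zombies → the north bank.  (the south bank: 5S 1Z; the north bank: 0S 2Z)
2. 1 zombie ← the south bank.  (the south bank: 5S 2Z; the north bank: 0S 1Z)
3. 2 scientists and 1 zombie → the north bank.  (the south bank: 3S 1Z; the north bank: 2S 2Z)
4. 1 zombie ← the south bank.  (the south bank: 3S 2Z; the north bank: 2S 1Z)
5. 1 scientist and 2 zombies → the north bank.  (the south bank: 2S 0Z; the north bank: 3S 3Z)
6. 1 zombie ← the south bank.  (the south bank: 2S 1Z; the north bank: 3S 2Z)
7. 2 scientists and 1 zombie → the north bank.  (the south bank: 0S 0Z; the north bank: 5S 3Z)

No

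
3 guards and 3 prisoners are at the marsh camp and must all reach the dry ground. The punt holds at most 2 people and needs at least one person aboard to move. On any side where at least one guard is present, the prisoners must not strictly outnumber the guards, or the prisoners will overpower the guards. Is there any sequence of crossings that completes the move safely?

Yes

1. 2 prisoners → the dry ground.  (the marsh camp: 3G 1P; the dry ground: 0G 2P)
2. 1 prisoner ← the marsh camp.  (the marsh camp: 3G 2P; the dry ground: 0G 1P)
3. 2 prisoners → the dry ground.  (the marsh camp: 3G 0P; the dry ground: 0G 3P)
4. 1 prisoner ← the marsh camp.  (the marsh camp: 3G 1P; the dry ground: 0G 2P)
5. 2 guards → the dry ground.  (the marsh camp: 1G 1P; the dry ground: 2G 2P)
6. 1 guard and 1 prisoner ← the marsh camp.  (the marsh camp: 2G 2P; the dry ground: 1G 1P)
7. 2 guards → the dry ground.  (the marsh camp: 0G 2P; the dry ground: 3G 1P)
8. 1 prisoner ← the marsh camp.  (the marsh camp: 0G 3P; the dry ground: 3G 0P)
9. 2 prisoners → the dry ground.  (the marsh camp: 0G 1P; the dry ground: 3G 2P)
10. 1 prisoner ← the marsh camp.  (the marsh camp: 0G 2P; the dry ground: 3G 1P)
11. 2 prisoners → the dry ground.  (the marsh camp: 0G 0P; the dry ground: 3G 3P)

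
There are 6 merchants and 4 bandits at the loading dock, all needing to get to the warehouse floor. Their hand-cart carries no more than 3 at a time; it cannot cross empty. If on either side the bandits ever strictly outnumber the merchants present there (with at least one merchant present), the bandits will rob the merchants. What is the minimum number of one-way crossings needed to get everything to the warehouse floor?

Counting alone: each trip to the warehouse floor takes at most 3 across and each return brings at least 1 back, so after t trips out (and t−1 returns) at most 3t − (t−1) of the 10 are across; that first reaches 10 at t = 5, so at least 9 crossings are needed.
The plan below uses exactly 9 crossings, so it is optimal:
1. 2 bandits → the warehouse floor.  (the loading dock: 6M 2B; the warehouse floor: 0M 2B)
2. 1 bandit ← the loading dock.  (the loading dock: 6M 3B; the warehouse floor: 0M 1B)
3. 3 bandits → the warehouse floor.  (the loading dock: 6M 0B; the warehouse floor: 0M 4B)
4. 1 bandit ← the loading dock.  (the loading dock: 6M 1B; the warehouse floor: 0M 3B)
5. 3 merchants → the warehouse floor.  (the loading dock: 3M 1B; the warehouse floor: 3M 3B)
6. 1 bandit ← the loading dock.  (the loading dock: 3M 2B; the warehouse floor: 3M 2B)
7. 1 merchant and 2 bandits → the warehouse floor.  (the loading dock: 2M 0B; the warehouse floor: 4M 4B)
8. 1 bandit ← the loading dock.  (the loading dock: 2M 1B; the warehouse floor: 4M 3B)
9. 2 merchants and 1 bandit → the warehouse floor.  (the loading dock: 0M 0B; the warehouse floor: 6M 4B)

9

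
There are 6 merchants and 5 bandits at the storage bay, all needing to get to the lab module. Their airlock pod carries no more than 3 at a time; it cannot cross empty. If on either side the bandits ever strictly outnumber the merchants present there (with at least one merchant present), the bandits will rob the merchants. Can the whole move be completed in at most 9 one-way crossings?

Yes

Yes — this plan uses 9 crossings (≤ 9):
1. 3 bandits → the lab module.  (the storage bay: 6M 2B; the lab module: 0M 3B)
2. 1 bandit ← the storage bay.  (the storage bay: 6M 3B; the lab module: 0M 2B)
3. 3 merchants → the lab module.  (the storage bay: 3M 3B; the lab module: 3M 2B)
4. 1 merchant ← the storage bay.  (the storage bay: 4M 3B; the lab module: 2M 2B)
5. 2 merchants and 1 bandit → the lab module.  (the storage bay: 2M 2B; the lab module: 4M 3B)
6. 1 merchant ← the storage bay.  (the storage bay: 3M 2B; the lab module: 3M 3B)
7. 2 merchants and 1 bandit → the lab module.  (the storage bay: 1M 1B; the lab module: 5M 4B)
8. 1 merchant ← the storage bay.  (the storage bay: 2M 1B; the lab module: 4M 4B)
9. 2 merchants and 1 bandit → the lab module.  (the storage bay: 0M 0B; the lab module: 6M 5B)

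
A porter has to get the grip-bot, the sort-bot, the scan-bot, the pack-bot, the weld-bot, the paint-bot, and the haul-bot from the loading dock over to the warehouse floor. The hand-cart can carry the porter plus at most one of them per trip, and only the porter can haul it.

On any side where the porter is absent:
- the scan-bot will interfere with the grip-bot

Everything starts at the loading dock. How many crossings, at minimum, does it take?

13

Counting alone: the porter can take at most 1 across per trip to the warehouse floor, so moving all 7 needs at least 7 loaded trips out, with a return between consecutive ones — at least 13 crossings.
The plan below uses exactly 13 crossings, so it is optimal:
1. Porter goes to the warehouse floor with the grip-bot.
2. Porter goes back to the loading dock alone.
3. Porter goes to the warehouse floor with the sort-bot.
4. Porter goes back to the loading dock alone.
5. Porter goes to the warehouse floor with the pack-bot.
6. Porter goes back to the loading dock alone.
7. Porter goes to the warehouse floor with the weld-bot.
8. Porter goes back to the loading dock alone.
9. Porter goes to the warehouse floor with the paint-bot.
10. Porter goes back to the loading dock alone.
11. Porter goes to the warehouse floor with the haul-bot.
12. Porter goes back to the loading dock alone.
13. Porter goes to the warehouse floor with the scan-bot.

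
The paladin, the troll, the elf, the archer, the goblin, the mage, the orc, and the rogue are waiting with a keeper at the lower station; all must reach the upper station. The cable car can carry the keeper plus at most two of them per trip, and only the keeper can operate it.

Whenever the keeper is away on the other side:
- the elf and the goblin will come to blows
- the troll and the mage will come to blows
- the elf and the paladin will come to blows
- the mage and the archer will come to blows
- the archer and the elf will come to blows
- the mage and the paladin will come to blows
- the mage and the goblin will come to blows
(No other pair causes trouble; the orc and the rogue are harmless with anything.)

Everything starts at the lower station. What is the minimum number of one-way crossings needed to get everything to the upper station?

9

Counting alone: the keeper can take at most 2 across per trip to the upper station, so moving all 8 needs at least 4 loaded trips out, with a return between consecutive ones — at least 7 crossings.
The safety rule pushes this higher. Following every safe sequence of crossings, the most of the 8 that can be at the upper station as the cable car arrives there on crossing 7 is 6 — never all 8.
So no plan with fewer than 9 crossings exists, and this one achieves 9:
1. Keeper goes to the upper station with the elf and the mage.
2. Keeper goes back to the lower station alone.
3. Keeper goes to the upper station with the paladin and the troll.
4. Keeper goes back to the lower station with the elf and the mage.
5. Keeper goes to the upper station with the archer and the goblin.
6. Keeper goes back to the lower station alone.
7. Keeper goes to the upper station with the orc and the rogue.
8. Keeper goes back to the lower station alone.
9. Keeper goes to the upper station with the elf and the mage.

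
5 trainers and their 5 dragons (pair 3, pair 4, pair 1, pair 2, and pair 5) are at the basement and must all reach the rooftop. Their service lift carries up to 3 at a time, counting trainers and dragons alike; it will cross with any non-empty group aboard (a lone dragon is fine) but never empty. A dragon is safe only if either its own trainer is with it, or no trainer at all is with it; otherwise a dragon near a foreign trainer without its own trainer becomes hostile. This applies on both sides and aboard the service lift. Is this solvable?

Yes

1. dragon 3 and trainer 3 cross → the rooftop.
2. trainer 3 crosses ← the basement.
3. dragon 1, dragon 2, and dragon 4 cross → the rooftop.
4. dragon 3 crosses ← the basement.
5. trainer 1, trainer 2, and trainer 4 cross → the rooftop.
6. dragon 4 and trainer 4 cross ← the basement.
7. trainer 3, trainer 4, and trainer 5 cross → the rooftop.
8. dragon 1 crosses ← the basement.
9. dragon 3 and dragon 4 cross → the rooftop.
10. dragon 3 crosses ← the basement.
11. dragon 1, dragon 3, and dragon 5 cross → the rooftop.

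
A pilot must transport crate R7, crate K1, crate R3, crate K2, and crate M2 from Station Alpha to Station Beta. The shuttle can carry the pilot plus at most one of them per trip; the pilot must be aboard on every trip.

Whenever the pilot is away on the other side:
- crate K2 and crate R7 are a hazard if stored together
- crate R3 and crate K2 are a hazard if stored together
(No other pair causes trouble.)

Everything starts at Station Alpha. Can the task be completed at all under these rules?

Yes

1. Pilot goes to Station Beta with crate K2.
2. Pilot goes back to Station Alpha alone.
3. Pilot goes to Station Beta with crate R7.
4. Pilot goes back to Station Alpha with crate K2.
5. Pilot goes to Station Beta with crate R3.
6. Pilot goes back to Station Alpha alone.
7. Pilot goes to Station Beta with crate K1.
8. Pilot goes back to Station Alpha alone.
9. Pilot goes to Station Beta with crate M2.
10. Pilot goes back to Station Alpha alone.
11. Pilot goes to Station Beta with crate K2.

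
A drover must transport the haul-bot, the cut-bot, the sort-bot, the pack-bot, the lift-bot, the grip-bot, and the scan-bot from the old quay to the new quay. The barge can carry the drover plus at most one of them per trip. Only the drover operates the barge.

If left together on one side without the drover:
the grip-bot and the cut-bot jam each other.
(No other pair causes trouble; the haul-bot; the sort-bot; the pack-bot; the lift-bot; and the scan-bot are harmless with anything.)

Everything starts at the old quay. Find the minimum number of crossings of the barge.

13

Counting alone: the drover can take at most 1 across per trip to the new quay, so moving all 7 needs at least 7 loaded trips out, with a return between consecutive ones — at least 13 crossings.
The plan below uses exactly 13 crossings, so it is optimal:
1. Drover goes to the new quay with the cut-bot.
2. Drover goes back to the old quay alone.
3. Drover goes to the new quay with the haul-bot.
4. Drover goes back to the old quay alone.
5. Drover goes to the new quay with the sort-bot.
6. Drover goes back to the old quay alone.
7. Drover goes to the new quay with the pack-bot.
8. Drover goes back to the old quay alone.
9. Drover goes to the new quay with the lift-bot.
10. Drover goes back to the old quay alone.
11. Drover goes to the new quay with the scan-bot.
12. Drover goes back to the old quay alone.
13. Drover goes to the new quay with the grip-bot.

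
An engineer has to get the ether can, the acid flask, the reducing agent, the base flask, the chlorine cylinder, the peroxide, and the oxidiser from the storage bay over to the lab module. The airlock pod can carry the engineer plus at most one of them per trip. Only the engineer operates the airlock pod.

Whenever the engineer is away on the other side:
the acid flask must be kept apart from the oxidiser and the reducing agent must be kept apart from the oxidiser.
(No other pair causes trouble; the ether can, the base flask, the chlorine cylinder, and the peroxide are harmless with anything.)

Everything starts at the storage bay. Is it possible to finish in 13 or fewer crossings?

No

Counting alone: the engineer can take at most 1 across per trip to the lab module, so moving all 7 needs at least 7 loaded trips out, with a return between consecutive ones — at least 13 crossings.
The safety rule pushes this higher. Following every safe sequence of crossings, the most of the 7 that can be at the lab module as the airlock pod arrives there on crossing 13 is 6 — never all 7.
So the move cannot be finished within 13 crossings. (The shortest complete plan takes 15:)
1. Engineer goes to the lab module with the oxidiser.  [the storage bay: the acid flask, the base flask, the chlorine cylinder, the ether can, the peroxide, the reducing agent | the lab module: the oxidiser]
2. Engineer goes back to the storage bay alone.  [the storage bay: the acid flask, the base flask, the chlorine cylinder, the ether can, the peroxide, the reducing agent | the lab module: the oxidiser]
3. Engineer goes to the lab module with the ether can.  [the storage bay: the acid flask, the base flask, the chlorine cylinder, the peroxide, the reducing agent | the lab module: the ether can, the oxidiser]
4. Engineer goes back to the storage bay alone.  [the storage bay: the acid flask, the base flask, the chlorine cylinder, the peroxide, the reducing agent | the lab module: the ether can, the oxidiser]
5. Engineer goes to the lab module with the acid flask.  [the storage bay: the base flask, the chlorine cylinder, the peroxide, the reducing agent | the lab module: the acid flask, the ether can, the oxidiser]
6. Engineer goes back to the storage bay with the oxidiser.  [the storage bay: the base flask, the chlorine cylinder, the oxidiser, the peroxide, the reducing agent | the lab module: the acid flask, the ether can]
7. Engineer goes to the lab module with the reducing agent.  [the storage bay: the base flask, the chlorine cylinder, the oxidiser, the peroxide | the lab module: the acid flask, the ether can, the reducing agent]
8. Engineer goes back to the storage bay alone.  [the storage bay: the base flask, the chlorine cylinder, the oxidiser, the peroxide | the lab module: the acid flask, the ether can, the reducing agent]
9. Engineer goes to the lab module with the base flask.  [the storage bay: the chlorine cylinder, the oxidiser, the peroxide | the lab module: the acid flask, the base flask, the ether can, the reducing agent]
10. Engineer goes back to the storage bay alone.  [the storage bay: the chlorine cylinder, the oxidiser, the peroxide | the lab module: the acid flask, the base flask, the ether can, the reducing agent]
11. Engineer goes to the lab module with the chlorine cylinder.  [the storage bay: the oxidiser, the peroxide | the lab module: the acid flask, the base flask, the chlorine cylinder, the ether can, the reducing agent]
12. Engineer goes back to the storage bay alone.  [the storage bay: the oxidiser, the peroxide | the lab module: the acid flask, the base flask, the chlorine cylinder, the ether can, the reducing agent]
13. Engineer goes to the lab module with the peroxide.  [the storage bay: the oxidiser | the lab module: the acid flask, the base flask, the chlorine cylinder, the ether can, the peroxide, the reducing agent]
14. Engineer goes back to the storage bay alone.  [the storage bay: the oxidiser | the lab module: the acid flask, the base flask, the chlorine cylinder, the ether can, the peroxide, the reducing agent]
15. Engineer goes to the lab module with the oxidiser.  [the storage bay: — | the lab module: the acid flask, the base flask, the chlorine cylinder, the ether can, the oxidiser, the peroxide, the reducing agent]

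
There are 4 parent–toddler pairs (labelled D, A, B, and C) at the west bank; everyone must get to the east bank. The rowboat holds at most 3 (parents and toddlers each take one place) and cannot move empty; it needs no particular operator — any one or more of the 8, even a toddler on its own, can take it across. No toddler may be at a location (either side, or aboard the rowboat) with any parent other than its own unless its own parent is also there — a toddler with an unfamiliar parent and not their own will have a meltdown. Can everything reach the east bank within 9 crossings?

Yes

Yes — this plan uses 9 crossings (≤ 9):
1. parent D and toddler D cross → the east bank.
2. parent D crosses ← the west bank.
3. parent A, parent D, and toddler A cross → the east bank.
4. parent D and toddler D cross ← the west bank.
5. parent B, parent C, and parent D cross → the east bank.
6. toddler A crosses ← the west bank.
7. toddler A and toddler D cross → the east bank.
8. toddler D crosses ← the west bank.
9. toddler B, toddler C, and toddler D cross → the east bank.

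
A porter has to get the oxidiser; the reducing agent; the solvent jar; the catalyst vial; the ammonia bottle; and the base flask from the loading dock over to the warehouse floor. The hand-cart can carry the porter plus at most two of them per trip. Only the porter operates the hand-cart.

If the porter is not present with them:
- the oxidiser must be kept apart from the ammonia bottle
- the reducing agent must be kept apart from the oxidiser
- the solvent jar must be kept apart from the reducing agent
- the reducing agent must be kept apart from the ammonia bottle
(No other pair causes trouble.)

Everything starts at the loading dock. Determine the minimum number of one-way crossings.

9

Counting alone: the porter can take at most 2 across per trip to the warehouse floor, so moving all 6 needs at least 3 loaded trips out, with a return between consecutive ones — at least 5 crossings.
The safety rule pushes this higher. Following every safe sequence of crossings, the most of the 6 that can be at the warehouse floor as the hand-cart arrives there on crossings 5, 7 is 4, 5 respectively — never all 6.
So no plan with fewer than 9 crossings exists, and this one achieves 9:
1. Porter goes to the warehouse floor with the oxidiser and the reducing agent.
2. Porter goes back to the loading dock with the oxidiser.
3. Porter goes to the warehouse floor with the oxidiser and the solvent jar.
4. Porter goes back to the loading dock with the reducing agent.
5. Porter goes to the warehouse floor with the catalyst vial and the reducing agent.
6. Porter goes back to the loading dock with the reducing agent.
7. Porter goes to the warehouse floor with the base flask and the reducing agent.
8. Porter goes back to the loading dock with the reducing agent.
9. Porter goes to the warehouse floor with the ammonia bottle and the reducing agent.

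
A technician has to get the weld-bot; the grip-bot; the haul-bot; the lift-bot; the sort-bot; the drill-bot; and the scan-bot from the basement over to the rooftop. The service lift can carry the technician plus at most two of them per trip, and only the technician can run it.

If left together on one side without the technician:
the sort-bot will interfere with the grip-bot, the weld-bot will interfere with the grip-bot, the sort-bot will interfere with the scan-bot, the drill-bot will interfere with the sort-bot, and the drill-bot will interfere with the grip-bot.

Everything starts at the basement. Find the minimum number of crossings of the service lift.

Counting alone: the technician can take at most 2 across per trip to the rooftop, so moving all 7 needs at least 4 loaded trips out, with a return between consecutive ones — at least 7 crossings.
The safety rule pushes this higher. Following every safe sequence of crossings, the most of the 7 that can be at the rooftop as the service lift arrives there on crossings 7, 9 is 5, 6 respectively — never all 7.
So no plan with fewer than 11 crossings exists, and this one achieves 11:
1. Technician goes to the rooftop with the grip-bot and the sort-bot.
2. Technician goes back to the basement with the grip-bot.
3. Technician goes to the rooftop with the grip-bot and the weld-bot.
4. Technician goes back to the basement with the grip-bot.
5. Technician goes to the rooftop with the grip-bot and the haul-bot.
6. Technician goes back to the basement with the grip-bot.
7. Technician goes to the rooftop with the grip-bot and the lift-bot.
8. Technician goes back to the basement with the grip-bot.
9. Technician goes to the rooftop with the drill-bot and the scan-bot.
10. Technician goes back to the basement with the sort-bot.
11. Technician goes to the rooftop with the grip-bot and the sort-bot.

11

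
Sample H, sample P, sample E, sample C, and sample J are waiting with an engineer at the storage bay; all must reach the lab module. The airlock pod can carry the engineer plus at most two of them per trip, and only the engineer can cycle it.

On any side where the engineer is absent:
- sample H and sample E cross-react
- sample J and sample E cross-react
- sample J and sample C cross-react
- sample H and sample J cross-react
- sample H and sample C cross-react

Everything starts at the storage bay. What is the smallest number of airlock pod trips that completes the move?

7

Counting alone: the engineer can take at most 2 across per trip to the lab module, so moving all 5 needs at least 3 loaded trips out, with a return between consecutive ones — at least 5 crossings.
The safety rule pushes this higher. Following every safe sequence of crossings, the most of the 5 that can be at the lab module as the airlock pod arrives there on crossing 5 is 4 — never all 5.
So no plan with fewer than 7 crossings exists, and this one achieves 7:
1. Engineer goes to the lab module with sample H and sample J.
2. Engineer goes back to the storage bay with sample H.
3. Engineer goes to the lab module with sample H and sample P.
4. Engineer goes back to the storage bay with sample H.
5. Engineer goes to the lab module with sample C and sample E.
6. Engineer goes back to the storage bay with sample J.
7. Engineer goes to the lab module with sample H and sample J.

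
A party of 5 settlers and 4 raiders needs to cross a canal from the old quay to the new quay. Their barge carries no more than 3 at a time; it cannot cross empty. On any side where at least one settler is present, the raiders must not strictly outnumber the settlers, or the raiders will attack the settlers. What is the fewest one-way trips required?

7

Counting alone: each trip to the new quay takes at most 3 across and each return brings at least 1 back, so after t trips out (and t−1 returns) at most 3t − (t−1) of the 9 are across; that first reaches 9 at t = 4, so at least 7 crossings are needed.
The plan below uses exactly 7 crossings, so it is optimal:
1. 3 raiders → the new quay.  (the old quay: 5S 1R; the new quay: 0S 3R)
2. 1 raider ← the old quay.  (the old quay: 5S 2R; the new quay: 0S 2R)
3. 3 settlers → the new quay.  (the old quay: 2S 2R; the new quay: 3S 2R)
4. 1 settler ← the old quay.  (the old quay: 3S 2R; the new quay: 2S 2R)
5. 2 settlers and 1 raider → the new quay.  (the old quay: 1S 1R; the new quay: 4S 3R)
6. 1 settler ← the old quay.  (the old quay: 2S 1R; the new quay: 3S 3R)
7. 2 settlers and 1 raider → the new quay.  (the old quay: 0S 0R; the new quay: 5S 4R)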